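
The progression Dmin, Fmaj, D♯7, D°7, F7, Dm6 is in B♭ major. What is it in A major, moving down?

C#min Emaj C##7 C#°7 E7 C#m6

B♭ major down to A major is a minor second; each chord root moves by that interval while the quality stays the same.
Dmin: root D down a minor second → C#, giving C#min.
Fmaj: root F down a minor second → E, giving Emaj.
D♯7: root D♯ down a minor second → C##, giving C##7.
D°7: root D down a minor second → C#, giving C#°7.
F7: root F down a minor second → E, giving E7.
Dm6: root D down a minor second → C#, giving C#m6.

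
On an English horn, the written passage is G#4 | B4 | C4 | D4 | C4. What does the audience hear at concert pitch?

Written C4 on the English horn sounds as F3, a perfect fifth lower; apply that shift to every note.
G#4 to C#4
B4 to E4
C4 to F3
D4 to G3
C4 to F3

C#4 E4 F3 G3 F3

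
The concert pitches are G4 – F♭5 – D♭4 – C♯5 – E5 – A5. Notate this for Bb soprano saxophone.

A4 Gb5 Eb4 D#5 F#5 B5

Written C4 sounds as Bb3 on the Bb soprano saxophone, so concert pitches are written a major second up.
G4 becomes A4
Fb5 becomes Gb5
Db4 becomes Eb4
C#5 becomes D#5
E5 becomes F#5
A5 becomes B5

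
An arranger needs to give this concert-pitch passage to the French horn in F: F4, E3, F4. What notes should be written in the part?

C5 B3 C5

Written C4 sounds as F3 on the French horn in F, so concert pitches are written a perfect fifth up.
F4 gives C5
E3 gives B3
F4 gives C5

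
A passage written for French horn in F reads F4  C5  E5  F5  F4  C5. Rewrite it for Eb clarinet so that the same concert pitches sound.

First find concert pitch: the French horn in F sounds a perfect fifth below written, so F4 C5 E5 F5 F4 C5 sounds Bb3 F4 A4 Bb4 Bb3 F4.
Then write for Eb clarinet: it sounds a minor third above written, so the part must be a minor third below concert.
Bb3 → G3
F4 → D4
A4 → F#4
Bb4 → G4
Bb3 → G3
F4 → D4

G3 D4 F#4 G4 G3 D4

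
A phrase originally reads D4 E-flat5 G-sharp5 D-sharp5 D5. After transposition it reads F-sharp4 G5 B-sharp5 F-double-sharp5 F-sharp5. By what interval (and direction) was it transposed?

up a major third

From D4 to F#4 is 3 letter names — a third of some quality.
D4 to F#4 is 4 semitones, which makes it a major third; the second version is higher, so the direction is up.
Checking another pair — D5 → F#5 — gives the same interval.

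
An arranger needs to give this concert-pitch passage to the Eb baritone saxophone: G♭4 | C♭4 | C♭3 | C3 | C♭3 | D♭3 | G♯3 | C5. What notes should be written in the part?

Eb6 Ab5 Ab4 A4 Ab4 Bb4 E#5 A6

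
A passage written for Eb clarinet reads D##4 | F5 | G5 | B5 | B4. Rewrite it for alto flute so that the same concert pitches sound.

First find concert pitch: the Eb clarinet sounds a minor third above written, so D##4 F5 G5 B5 B4 sounds F##4 Ab5 Bb5 D6 D5.
Then write for alto flute: it sounds a perfect fourth below written, so the part must be a perfect fourth above concert.
F##4 → B#4
Ab5 → Db6
Bb5 → Eb6
D6 → G6
D5 → G5

B#4 Db6 Eb6 G6 G5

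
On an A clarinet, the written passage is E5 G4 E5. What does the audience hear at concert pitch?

C#5 E4 C#5

Written C4 on the A clarinet sounds as A3, a minor third lower; apply that shift to every note.
E5 to C#5
G4 to E4
E5 to C#5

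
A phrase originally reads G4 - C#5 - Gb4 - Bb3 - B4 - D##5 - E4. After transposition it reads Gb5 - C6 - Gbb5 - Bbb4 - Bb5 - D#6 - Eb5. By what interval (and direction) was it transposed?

Take the first pair: G4 → Gb5. G to G spans 8 letter names, so the interval is some kind of octave.
G4 to Gb5 is 11 semitones, which makes it a diminished octave; the second version is higher, so the direction is up.
Checking another pair — E4 → Eb5 — gives the same interval.

up a diminished octave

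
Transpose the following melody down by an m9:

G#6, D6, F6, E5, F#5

F##5 C#5 E5 D#4 E#4

G#6 gives F##5
D6 gives C#5
F6 gives E5
E5 gives D#4
F#5 gives E#4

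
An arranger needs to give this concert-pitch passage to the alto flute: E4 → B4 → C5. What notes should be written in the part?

Written C4 sounds as G3 on the alto flute, so concert pitches are written a perfect fourth up.
E4 becomes A4
B4 becomes E5
C5 becomes F5

A4 E5 F5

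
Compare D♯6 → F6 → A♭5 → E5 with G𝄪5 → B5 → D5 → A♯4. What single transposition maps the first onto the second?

Take the first pair: D#6 → G##5. D to G spans 5 letter names, so the interval is some kind of fifth.
G##5 to D#6 is 6 semitones, which makes it a diminished fifth; the second version is lower, so the direction is down.
Checking another pair — E5 → A#4 — gives the same interval.

down a diminished fifth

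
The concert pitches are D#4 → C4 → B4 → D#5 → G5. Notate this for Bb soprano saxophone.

Written C4 sounds as Bb3 on the Bb soprano saxophone, so concert pitches are written a major second up.
D#4 -> E#4
C4 -> D4
B4 -> C#5
D#5 -> E#5
G5 -> A5

E#4 D4 C#5 E#5 A5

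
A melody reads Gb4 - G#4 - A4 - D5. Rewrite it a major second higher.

Ab4 A#4 B4 E5

Gb4 becomes Ab4
G#4 becomes A#4
A4 becomes B4
D5 becomes E5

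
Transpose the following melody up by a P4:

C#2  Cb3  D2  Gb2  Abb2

F#2 Fb3 G2 Cb3 Dbb3

C#2 -> F#2
Cb3 -> Fb3
D2 -> G2
Gb2 -> Cb3
Abb2 -> Dbb3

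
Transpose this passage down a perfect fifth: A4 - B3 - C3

D4 E3 F2

A4 becomes D4
B3 becomes E3
C3 becomes F2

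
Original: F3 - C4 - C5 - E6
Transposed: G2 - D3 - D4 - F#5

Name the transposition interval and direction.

down a minor seventh

Take the first pair: F3 → G2. F to G spans 7 letter names, so the interval is some kind of seventh.
G2 to F3 is 10 semitones, which makes it a minor seventh; the second version is lower, so the direction is down.
Checking another pair — E6 → F#5 — gives the same interval.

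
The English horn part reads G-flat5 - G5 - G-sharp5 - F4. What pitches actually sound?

Written C4 on the English horn sounds as F3, a perfect fifth lower; apply that shift to every note.
Gb5 to Cb5
G5 to C5
G#5 to C#5
F4 to Bb3

Cb5 C5 C#5 Bb3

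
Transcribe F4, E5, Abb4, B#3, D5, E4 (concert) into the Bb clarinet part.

Written C4 sounds as Bb3 on the Bb clarinet, so concert pitches are written a major second up.
F4 -> G4
E5 -> F#5
Abb4 -> Bbb4
B#3 -> C##4
D5 -> E5
E4 -> F#4

G4 F#5 Bbb4 C##4 E5 F#4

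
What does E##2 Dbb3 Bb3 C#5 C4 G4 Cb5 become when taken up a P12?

E##2: a twelfth up reaches B, and 19 semitones makes it B##3.
Dbb3: a twelfth up reaches A, and 19 semitones makes it Abb4.
Bb3 up a perfect twelfth is F5.
C#5 up a perfect twelfth is G#6.
A perfect twelfth up from C4 gives G5.
A perfect twelfth up from G4 gives D6.
A perfect twelfth up from Cb5 gives Gb6.

B##3 Abb4 F5 G#6 G5 D6 Gb6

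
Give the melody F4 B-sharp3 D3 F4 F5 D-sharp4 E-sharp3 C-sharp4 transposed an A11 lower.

F4 → Cb3
B#3 → F#2
D3 → Ab1
F4 → Cb3
F5 → Cb4
D#4 → A2
E#3 → B1
C#4 → G2

Cb3 F#2 Ab1 Cb3 Cb4 A2 B1 G2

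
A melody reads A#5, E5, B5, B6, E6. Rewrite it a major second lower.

A#5 → G#5
E5 → D5
B5 → A5
B6 → A6
E6 → D6

G#5 D5 A5 A6 D6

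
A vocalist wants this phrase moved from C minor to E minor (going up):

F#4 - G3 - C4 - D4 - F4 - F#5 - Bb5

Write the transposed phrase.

From C up to E is a major third; apply that to each pitch.
F#4 to A#4
G3 to B3
C4 to E4
D4 to F#4
F4 to A4
F#5 to A#5
Bb5 to D6

A#4 B3 E4 F#4 A4 A#5 D6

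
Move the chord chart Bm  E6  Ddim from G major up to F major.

Am D6 Cdim

G major up to F major is a minor seventh; each chord root moves by that interval while the quality stays the same.
Bm: root B up a minor seventh → A, giving Am.
E6: root E up a minor seventh → D, giving D6.
Ddim: root D up a minor seventh → C, giving Cdim.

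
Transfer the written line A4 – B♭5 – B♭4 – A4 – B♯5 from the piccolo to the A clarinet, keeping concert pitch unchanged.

First find concert pitch: the piccolo sounds a perfect octave above written, so A4 B♭5 B♭4 A4 B♯5 sounds A5 Bb6 Bb5 A5 B#6.
Then write for A clarinet: it sounds a minor third below written, so the part must be a minor third above concert.
A5 → C6
Bb6 → Db7
Bb5 → Db6
A5 → C6
B#6 → D#7

C6 Db7 Db6 C6 D#7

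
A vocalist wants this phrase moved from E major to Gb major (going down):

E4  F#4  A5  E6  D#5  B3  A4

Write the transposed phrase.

Gb3 Ab3 Cb5 Gb5 F4 Db3 Cb4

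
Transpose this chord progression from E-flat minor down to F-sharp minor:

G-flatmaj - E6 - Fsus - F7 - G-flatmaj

Amaj F##6 G#sus G#7 Amaj

E-flat minor down to F-sharp minor is a diminished seventh; each chord root moves by that interval while the quality stays the same.
G-flatmaj: root G-flat down a diminished seventh → A, giving Amaj.
E6: root E down a diminished seventh → F##, giving F##6.
Fsus: root F down a diminished seventh → G#, giving G#sus.
F7: root F down a diminished seventh → G#, giving G#7.
G-flatmaj: root G-flat down a diminished seventh → A, giving Amaj.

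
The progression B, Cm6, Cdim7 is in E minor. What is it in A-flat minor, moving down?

E minor down to A-flat minor is an augmented fifth; each chord root moves by that interval while the quality stays the same.
B: root B down an augmented fifth → Eb, giving Eb.
Cm6: root C down an augmented fifth → Fb, giving Fbm6.
Cdim7: root C down an augmented fifth → Fb, giving Fbdim7.

Eb Fbm6 Fbdim7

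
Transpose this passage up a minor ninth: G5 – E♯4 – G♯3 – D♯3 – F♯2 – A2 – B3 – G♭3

G5 up a minor ninth is Ab6.
E#4: a ninth up reaches F, and 13 semitones makes it F#5.
G#3 up a minor ninth is A4.
A minor ninth up from D#3 gives E4.
F#2 up a minor ninth is G3.
A2 up a minor ninth is Bb3.
B3 up a minor ninth is C5.
Gb3: a ninth up reaches A, and 13 semitones makes it Abb4.

Ab6 F#5 A4 E4 G3 Bb3 C5 Abb4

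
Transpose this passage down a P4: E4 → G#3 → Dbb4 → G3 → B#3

A perfect fourth down from E4 gives B3.
G#3: a fourth down reaches D, and 5 semitones makes it D#3.
Dbb4 down a perfect fourth is Abb3.
G3: a fourth down reaches D, and 5 semitones makes it D3.
B#3: a fourth down reaches F, and 5 semitones makes it F##3.

B3 D#3 Abb3 D3 F##3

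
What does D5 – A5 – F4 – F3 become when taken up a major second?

D5 → E5
A5 → B5
F4 → G4
F3 → G3

E5 B5 G4 G3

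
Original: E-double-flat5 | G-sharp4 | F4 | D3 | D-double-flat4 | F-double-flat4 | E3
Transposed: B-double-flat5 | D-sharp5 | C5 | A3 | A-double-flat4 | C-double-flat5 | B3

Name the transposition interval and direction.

up a perfect fifth

Take the first pair: Ebb5 → Bbb5. E to B spans 5 letter names, so the interval is some kind of fifth.
Ebb5 to Bbb5 is 7 semitones, which makes it a perfect fifth; the second version is higher, so the direction is up.
Checking another pair — E3 → B3 — gives the same interval.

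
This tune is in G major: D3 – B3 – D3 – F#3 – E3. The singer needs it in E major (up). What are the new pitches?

G major to E major up is a major sixth, so every note moves up by that interval.
D3 to B3
B3 to G#4
D3 to B3
F#3 to D#4
E3 to C#4

B3 G#4 B3 D#4 C#4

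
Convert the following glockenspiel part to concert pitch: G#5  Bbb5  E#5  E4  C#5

Written C4 on the glockenspiel sounds as C6, a perfect fifteenth higher; apply that shift to every note.
G#5 becomes G#7
Bbb5 becomes Bbb7
E#5 becomes E#7
E4 becomes E6
C#5 becomes C#7

G#7 Bbb7 E#7 E6 C#7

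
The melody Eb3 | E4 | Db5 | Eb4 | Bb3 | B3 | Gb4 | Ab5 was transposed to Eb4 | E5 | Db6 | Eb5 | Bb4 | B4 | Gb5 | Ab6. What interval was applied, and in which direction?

up a perfect octave

From Eb3 to Eb4 is 8 letter names — an octave of some quality.
Eb3 to Eb4 is 12 semitones, which makes it a perfect octave; the second version is higher, so the direction is up.
Checking another pair — Ab5 → Ab6 — gives the same interval.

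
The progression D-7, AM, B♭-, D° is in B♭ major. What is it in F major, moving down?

B♭ major down to F major is a perfect fourth; each chord root moves by that interval while the quality stays the same.
D-7: root D down a perfect fourth → A, giving A-7.
AM: root A down a perfect fourth → E, giving EM.
B♭-: root B♭ down a perfect fourth → F, giving F-.
D°: root D down a perfect fourth → A, giving A°.

A-7 EM F- A°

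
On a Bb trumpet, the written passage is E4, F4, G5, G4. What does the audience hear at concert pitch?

The Bb trumpet sounds a major second below written, so transpose each written note down a major second.
E4 → D4
F4 → Eb4
G5 → F5
G4 → F4

D4 Eb4 F5 F4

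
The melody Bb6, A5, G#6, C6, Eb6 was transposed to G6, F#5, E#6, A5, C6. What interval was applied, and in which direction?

down a minor third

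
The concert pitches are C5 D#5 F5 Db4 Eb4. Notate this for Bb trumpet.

D5 E#5 G5 Eb4 F4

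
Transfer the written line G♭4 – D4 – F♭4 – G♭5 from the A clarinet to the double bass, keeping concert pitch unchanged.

First find concert pitch: the A clarinet sounds a minor third below written, so G♭4 D4 F♭4 G♭5 sounds Eb4 B3 Db4 Eb5.
Then write for double bass: it sounds a perfect octave below written, so the part must be a perfect octave above concert.
Eb4 → Eb5
B3 → B4
Db4 → Db5
Eb5 → Eb6

Eb5 B4 Db5 Eb6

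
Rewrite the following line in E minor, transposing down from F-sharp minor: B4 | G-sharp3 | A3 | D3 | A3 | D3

From F-sharp down to E is a major second; apply that to each pitch.
B4 to A4
G#3 to F#3
A3 to G3
D3 to C3
A3 to G3
D3 to C3

A4 F#3 G3 C3 G3 C3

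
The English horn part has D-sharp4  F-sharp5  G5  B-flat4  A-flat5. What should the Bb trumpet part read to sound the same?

A#3 C#5 D5 F4 Eb5

First find concert pitch: the English horn sounds a perfect fifth below written, so D-sharp4 F-sharp5 G5 B-flat4 A-flat5 sounds G#3 B4 C5 Eb4 Db5.
Then write for Bb trumpet: it sounds a major second below written, so the part must be a major second above concert.
G#3 → A#3
B4 → C#5
C5 → D5
Eb4 → F4
Db5 → Eb5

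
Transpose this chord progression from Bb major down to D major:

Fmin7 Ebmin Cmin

Amin7 Gmin Emin

Bb major down to D major is a minor sixth; each chord root moves by that interval while the quality stays the same.
Fmin7: root F down a minor sixth → A, giving Amin7.
Ebmin: root Eb down a minor sixth → G, giving Gmin.
Cmin: root C down a minor sixth → E, giving Emin.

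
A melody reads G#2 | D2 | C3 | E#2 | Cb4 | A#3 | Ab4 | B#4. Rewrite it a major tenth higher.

G#2 → B#3
D2 → F#3
C3 → E4
E#2 → G##3
Cb4 → Eb5
A#3 → C##5
Ab4 → C6
B#4 → D##6

B#3 F#3 E4 G##3 Eb5 C##5 C6 D##6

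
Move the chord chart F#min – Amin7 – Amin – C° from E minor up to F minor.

Gmin Bbmin7 Bbmin Db°

E minor up to F minor is a minor second; each chord root moves by that interval while the quality stays the same.
F#min: root F# up a minor second → G, giving Gmin.
Amin7: root A up a minor second → Bb, giving Bbmin7.
Amin: root A up a minor second → Bb, giving Bbmin.
C°: root C up a minor second → Db, giving Db°.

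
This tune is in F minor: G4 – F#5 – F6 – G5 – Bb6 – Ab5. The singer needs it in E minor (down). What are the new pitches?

F#4 E#5 E6 F#5 A6 G5

From F down to E is a minor second; apply that to each pitch.
G4 gives F#4
F#5 gives E#5
F6 gives E6
G5 gives F#5
Bb6 gives A6
Ab5 gives G5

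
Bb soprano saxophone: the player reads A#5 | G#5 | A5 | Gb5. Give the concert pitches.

G#5 F#5 G5 Fb5

The Bb soprano saxophone sounds a major second below written, so transpose each written note down a major second.
A#5 to G#5
G#5 to F#5
A5 to G5
Gb5 to Fb5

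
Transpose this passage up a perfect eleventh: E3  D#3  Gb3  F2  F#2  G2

E3 up a perfect eleventh is A4.
A perfect eleventh up from D#3 gives G#4.
A perfect eleventh up from Gb3 gives Cb5.
F2: an eleventh up reaches B, and 17 semitones makes it Bb3.
A perfect eleventh up from F#2 gives B3.
G2 up a perfect eleventh is C4.

A4 G#4 Cb5 Bb3 B3 C4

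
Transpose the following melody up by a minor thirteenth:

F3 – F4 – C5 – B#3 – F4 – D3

F3 -> Db5
F4 -> Db6
C5 -> Ab6
B#3 -> G#5
F4 -> Db6
D3 -> Bb4

Db5 Db6 Ab6 G#5 Db6 Bb4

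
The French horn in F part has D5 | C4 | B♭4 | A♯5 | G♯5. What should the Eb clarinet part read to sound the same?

First find concert pitch: the French horn in F sounds a perfect fifth below written, so D5 C4 B♭4 A♯5 G♯5 sounds G4 F3 Eb4 D#5 C#5.
Then write for Eb clarinet: it sounds a minor third above written, so the part must be a minor third below concert.
G4 → E4
F3 → D3
Eb4 → C4
D#5 → B#4
C#5 → A#4

E4 D3 C4 B#4 A#4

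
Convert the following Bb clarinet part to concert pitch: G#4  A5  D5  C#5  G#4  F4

Written C4 on the Bb clarinet sounds as Bb3, a major second lower; apply that shift to every note.
G#4 gives F#4
A5 gives G5
D5 gives C5
C#5 gives B4
G#4 gives F#4
F4 gives Eb4

F#4 G5 C5 B4 F#4 Eb4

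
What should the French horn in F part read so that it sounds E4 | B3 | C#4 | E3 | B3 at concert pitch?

The French horn in F sounds a perfect fifth below written, so the written part must be a perfect fifth above concert — transpose each note up.
E4 gives B4
B3 gives F#4
C#4 gives G#4
E3 gives B3
B3 gives F#4

B4 F#4 G#4 B3 F#4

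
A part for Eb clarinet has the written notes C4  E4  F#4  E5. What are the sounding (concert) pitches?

The Eb clarinet sounds a minor third above written, so transpose each written note up a minor third.
C4 → Eb4
E4 → G4
F#4 → A4
E5 → G5

Eb4 G4 A4 G5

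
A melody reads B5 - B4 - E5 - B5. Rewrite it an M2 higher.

B5 -> C#6
B4 -> C#5
E5 -> F#5
B5 -> C#6

C#6 C#5 F#5 C#6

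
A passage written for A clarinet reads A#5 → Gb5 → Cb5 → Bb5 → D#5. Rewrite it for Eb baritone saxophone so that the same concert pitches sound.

D##7 C7 F6 E7 G##6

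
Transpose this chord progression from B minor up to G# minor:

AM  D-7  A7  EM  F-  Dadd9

B minor up to G# minor is a major sixth; each chord root moves by that interval while the quality stays the same.
AM: root A up a major sixth → F#, giving F#M.
D-7: root D up a major sixth → B, giving B-7.
A7: root A up a major sixth → F#, giving F#7.
EM: root E up a major sixth → C#, giving C#M.
F-: root F up a major sixth → D, giving D-.
Dadd9: root D up a major sixth → B, giving Badd9.

F#M B-7 F#7 C#M D- Badd9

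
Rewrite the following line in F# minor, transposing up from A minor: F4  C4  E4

D5 A4 C#5

From A up to F# is a major sixth; apply that to each pitch.
F4 gives D5
C4 gives A4
E4 gives C#5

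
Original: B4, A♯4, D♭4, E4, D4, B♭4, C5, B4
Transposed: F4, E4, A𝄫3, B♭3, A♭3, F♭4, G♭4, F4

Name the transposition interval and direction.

down an augmented fourth

Take the first pair: B4 → F4. B to F spans 4 letter names, so the interval is some kind of fourth.
F4 to B4 is 6 semitones, which makes it an augmented fourth; the second version is lower, so the direction is down.
Checking another pair — B4 → F4 — gives the same interval.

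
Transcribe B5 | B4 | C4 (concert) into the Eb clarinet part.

The Eb clarinet sounds a minor third above written, so the written part must be a minor third below concert — transpose each note down.
B5 becomes G#5
B4 becomes G#4
C4 becomes A3

G#5 G#4 A3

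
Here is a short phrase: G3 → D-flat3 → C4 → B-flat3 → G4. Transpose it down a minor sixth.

G3 gives B2
Db3 gives F2
C4 gives E3
Bb3 gives D3
G4 gives B3

B2 F2 E3 D3 B3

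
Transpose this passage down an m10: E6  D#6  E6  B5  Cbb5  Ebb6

E6 gives C#5
D#6 gives B#4
E6 gives C#5
B5 gives G#4
Cbb5 gives Abb3
Ebb6 gives Cb5

C#5 B#4 C#5 G#4 Abb3 Cb5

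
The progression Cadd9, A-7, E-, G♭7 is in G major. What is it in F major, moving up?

Bbadd9 G-7 D- Fb7

G major up to F major is a minor seventh; each chord root moves by that interval while the quality stays the same.
Cadd9: root C up a minor seventh → Bb, giving Bbadd9.
A-7: root A up a minor seventh → G, giving G-7.
E-: root E up a minor seventh → D, giving D-.
G♭7: root G♭ up a minor seventh → Fb, giving Fb7.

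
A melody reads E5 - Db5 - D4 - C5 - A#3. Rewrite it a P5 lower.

A4 Gb4 G3 F4 D#3

E5 down a perfect fifth is A4.
Db5: a fifth down reaches G, and 7 semitones makes it Gb4.
D4 down a perfect fifth is G3.
C5: a fifth down reaches F, and 7 semitones makes it F4.
A#3 down a perfect fifth is D#3.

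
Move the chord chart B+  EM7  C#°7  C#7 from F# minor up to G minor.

C+ FM7 D°7 D7

F# minor up to G minor is a minor second; each chord root moves by that interval while the quality stays the same.
B+: root B up a minor second → C, giving C+.
EM7: root E up a minor second → F, giving FM7.
C#°7: root C# up a minor second → D, giving D°7.
C#7: root C# up a minor second → D, giving D7.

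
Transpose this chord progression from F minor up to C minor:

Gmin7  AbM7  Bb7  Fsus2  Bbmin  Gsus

F minor up to C minor is a perfect fifth; each chord root moves by that interval while the quality stays the same.
Gmin7: root G up a perfect fifth → D, giving Dmin7.
AbM7: root Ab up a perfect fifth → Eb, giving EbM7.
Bb7: root Bb up a perfect fifth → F, giving F7.
Fsus2: root F up a perfect fifth → C, giving Csus2.
Bbmin: root Bb up a perfect fifth → F, giving Fmin.
Gsus: root G up a perfect fifth → D, giving Dsus.

Dmin7 EbM7 F7 Csus2 Fmin Dsus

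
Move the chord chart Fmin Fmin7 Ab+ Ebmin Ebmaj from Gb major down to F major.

Gb major down to F major is a minor second; each chord root moves by that interval while the quality stays the same.
Fmin: root F down a minor second → E, giving Emin.
Fmin7: root F down a minor second → E, giving Emin7.
Ab+: root Ab down a minor second → G, giving G+.
Ebmin: root Eb down a minor second → D, giving Dmin.
Ebmaj: root Eb down a minor second → D, giving Dmaj.

Emin Emin7 G+ Dmin Dmaj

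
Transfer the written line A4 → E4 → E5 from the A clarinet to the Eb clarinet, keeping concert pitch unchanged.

D#4 A#3 A#4

First find concert pitch: the A clarinet sounds a minor third below written, so A4 E4 E5 sounds F#4 C#4 C#5.
Then write for Eb clarinet: it sounds a minor third above written, so the part must be a minor third below concert.
F#4 → D#4
C#4 → A#3
C#5 → A#4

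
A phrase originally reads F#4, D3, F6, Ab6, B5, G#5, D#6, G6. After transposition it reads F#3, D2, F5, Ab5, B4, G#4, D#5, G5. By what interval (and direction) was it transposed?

From F#4 to F#3 is 8 letter names — an octave of some quality.
F#3 to F#4 is 12 semitones, which makes it a perfect octave; the second version is lower, so the direction is down.
Checking another pair — G6 → G5 — gives the same interval.

down a perfect octave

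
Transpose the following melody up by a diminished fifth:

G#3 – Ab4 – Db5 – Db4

G#3: a fifth up reaches D, and 6 semitones makes it D4.
Ab4: a fifth up reaches E, and 6 semitones makes it Ebb5.
Db5: a fifth up reaches A, and 6 semitones makes it Abb5.
Db4: a fifth up reaches A, and 6 semitones makes it Abb4.

D4 Ebb5 Abb5 Abb4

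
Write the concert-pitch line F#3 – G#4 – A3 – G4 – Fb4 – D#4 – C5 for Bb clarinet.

G#3 A#4 B3 A4 Gb4 E#4 D5

The Bb clarinet sounds a major second below written, so the written part must be a major second above concert — transpose each note up.
F#3 to G#3
G#4 to A#4
A3 to B3
G4 to A4
Fb4 to Gb4
D#4 to E#4
C5 to D5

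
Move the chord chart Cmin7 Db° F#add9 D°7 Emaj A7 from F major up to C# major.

F major up to C# major is an augmented fifth; each chord root moves by that interval while the quality stays the same.
Cmin7: root C up an augmented fifth → G#, giving G#min7.
Db°: root Db up an augmented fifth → A, giving A°.
F#add9: root F# up an augmented fifth → C##, giving C##add9.
D°7: root D up an augmented fifth → A#, giving A#°7.
Emaj: root E up an augmented fifth → B#, giving B#maj.
A7: root A up an augmented fifth → E#, giving E#7.

G#min7 A° C##add9 A#°7 B#maj E#7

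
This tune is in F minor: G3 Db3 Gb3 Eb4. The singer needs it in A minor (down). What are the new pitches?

From F down to A is a minor sixth; apply that to each pitch.
G3 -> B2
Db3 -> F2
Gb3 -> Bb2
Eb4 -> G3

B2 F2 Bb2 G3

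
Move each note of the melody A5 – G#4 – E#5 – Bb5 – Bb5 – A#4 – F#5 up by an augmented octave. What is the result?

A#6 G##5 E##6 B6 B6 A##5 F##6

A5 to A#6
G#4 to G##5
E#5 to E##6
Bb5 to B6
Bb5 to B6
A#4 to A##5
F#5 to F##6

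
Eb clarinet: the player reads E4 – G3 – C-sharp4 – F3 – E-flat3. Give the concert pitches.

G4 Bb3 E4 Ab3 Gb3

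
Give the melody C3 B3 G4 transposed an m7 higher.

Bb3 A4 F5

C3 to Bb3
B3 to A4
G4 to F5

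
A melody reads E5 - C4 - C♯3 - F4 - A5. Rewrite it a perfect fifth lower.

A4 F3 F#2 Bb3 D5

A perfect fifth down from E5 gives A4.
A perfect fifth down from C4 gives F3.
C#3: a fifth down reaches F, and 7 semitones makes it F#2.
A perfect fifth down from F4 gives Bb3.
A5: a fifth down reaches D, and 7 semitones makes it D5.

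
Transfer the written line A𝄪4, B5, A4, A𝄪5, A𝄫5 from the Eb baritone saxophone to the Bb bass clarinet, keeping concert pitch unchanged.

D##4 E5 D4 D##5 Dbb5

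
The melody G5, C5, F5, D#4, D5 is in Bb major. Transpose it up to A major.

F#6 B5 E6 C##5 C#6

From Bb up to A is a major seventh; apply that to each pitch.
G5 to F#6
C5 to B5
F5 to E6
D#4 to C##5
D5 to C#6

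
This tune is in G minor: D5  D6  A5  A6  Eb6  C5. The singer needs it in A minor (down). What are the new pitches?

E4 E5 B4 B5 F5 D4

From G down to A is a minor seventh; apply that to each pitch.
D5 -> E4
D6 -> E5
A5 -> B4
A6 -> B5
Eb6 -> F5
C5 -> D4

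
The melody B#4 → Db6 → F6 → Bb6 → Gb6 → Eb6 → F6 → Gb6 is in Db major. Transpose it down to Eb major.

From Db down to Eb is a minor seventh; apply that to each pitch.
B#4 becomes C##4
Db6 becomes Eb5
F6 becomes G5
Bb6 becomes C6
Gb6 becomes Ab5
Eb6 becomes F5
F6 becomes G5
Gb6 becomes Ab5

C##4 Eb5 G5 C6 Ab5 F5 G5 Ab5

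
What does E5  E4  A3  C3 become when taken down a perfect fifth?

A4 A3 D3 F2

E5 becomes A4
E4 becomes A3
A3 becomes D3
C3 becomes F2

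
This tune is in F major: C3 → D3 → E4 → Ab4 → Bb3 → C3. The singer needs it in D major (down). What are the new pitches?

A2 B2 C#4 F4 G3 A2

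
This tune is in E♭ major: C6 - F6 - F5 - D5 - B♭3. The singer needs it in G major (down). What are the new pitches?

From E♭ down to G is a minor sixth; apply that to each pitch.
C6 → E5
F6 → A5
F5 → A4
D5 → F#4
Bb3 → D3

E5 A5 A4 F#4 D3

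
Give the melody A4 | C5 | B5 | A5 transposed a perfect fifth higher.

A4: a fifth up reaches E, and 7 semitones makes it E5.
C5: a fifth up reaches G, and 7 semitones makes it G5.
A perfect fifth up from B5 gives F#6.
A perfect fifth up from A5 gives E6.

E5 G5 F#6 E6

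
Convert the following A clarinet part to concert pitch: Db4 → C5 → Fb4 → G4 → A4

Bb3 A4 Db4 E4 F#4

The A clarinet sounds a minor third below written, so transpose each written note down a minor third.
Db4 to Bb3
C5 to A4
Fb4 to Db4
G4 to E4
A4 to F#4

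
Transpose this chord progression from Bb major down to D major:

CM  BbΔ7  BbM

EM DΔ7 DM

Bb major down to D major is a minor sixth; each chord root moves by that interval while the quality stays the same.
CM: root C down a minor sixth → E, giving EM.
BbΔ7: root Bb down a minor sixth → D, giving DΔ7.
BbM: root Bb down a minor sixth → D, giving DM.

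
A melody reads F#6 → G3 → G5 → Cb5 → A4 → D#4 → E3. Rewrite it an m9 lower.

A minor ninth down from F#6 gives E#5.
A minor ninth down from G3 gives F#2.
G5 down a minor ninth is F#4.
A minor ninth down from Cb5 gives Bb3.
A minor ninth down from A4 gives G#3.
A minor ninth down from D#4 gives C##3.
E3: a ninth down reaches D, and 13 semitones makes it D#2.

E#5 F#2 F#4 Bb3 G#3 C##3 D#2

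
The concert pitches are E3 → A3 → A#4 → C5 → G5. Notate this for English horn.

B3 E4 E#5 G5 D6

Written C4 sounds as F3 on the English horn, so concert pitches are written a perfect fifth up.
E3 -> B3
A3 -> E4
A#4 -> E#5
C5 -> G5
G5 -> D6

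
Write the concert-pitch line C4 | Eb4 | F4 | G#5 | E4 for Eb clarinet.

A3 C4 D4 E#5 C#4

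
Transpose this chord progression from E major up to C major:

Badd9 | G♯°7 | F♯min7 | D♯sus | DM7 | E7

Gadd9 E°7 Dmin7 Bsus BbM7 C7

E major up to C major is a minor sixth; each chord root moves by that interval while the quality stays the same.
Badd9: root B up a minor sixth → G, giving Gadd9.
G♯°7: root G♯ up a minor sixth → E, giving E°7.
F♯min7: root F♯ up a minor sixth → D, giving Dmin7.
D♯sus: root D♯ up a minor sixth → B, giving Bsus.
DM7: root D up a minor sixth → Bb, giving BbM7.
E7: root E up a minor sixth → C, giving C7.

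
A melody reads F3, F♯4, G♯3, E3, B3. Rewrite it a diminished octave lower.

A diminished octave down from F3 gives F#2.
F#4: an octave down reaches F, and 11 semitones makes it F##3.
G#3 down a diminished octave is G##2.
A diminished octave down from E3 gives E#2.
B3 down a diminished octave is B#2.

F#2 F##3 G##2 E#2 B#2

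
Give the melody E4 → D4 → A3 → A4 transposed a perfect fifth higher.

B4 A4 E4 E5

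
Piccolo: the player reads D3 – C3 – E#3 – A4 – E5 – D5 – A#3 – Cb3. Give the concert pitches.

Written C4 on the piccolo sounds as C5, a perfect octave higher; apply that shift to every note.
D3 gives D4
C3 gives C4
E#3 gives E#4
A4 gives A5
E5 gives E6
D5 gives D6
A#3 gives A#4
Cb3 gives Cb4

D4 C4 E#4 A5 E6 D6 A#4 Cb4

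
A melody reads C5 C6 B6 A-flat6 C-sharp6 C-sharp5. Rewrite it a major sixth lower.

C5 to Eb4
C6 to Eb5
B6 to D6
Ab6 to Cb6
C#6 to E5
C#5 to E4

Eb4 Eb5 D6 Cb6 E5 E4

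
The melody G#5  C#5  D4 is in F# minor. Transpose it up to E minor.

F#6 B5 C5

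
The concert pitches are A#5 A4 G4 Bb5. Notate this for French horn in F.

E#6 E5 D5 F6

The French horn in F sounds a perfect fifth below written, so the written part must be a perfect fifth above concert — transpose each note up.
A#5 → E#6
A4 → E5
G4 → D5
Bb5 → F6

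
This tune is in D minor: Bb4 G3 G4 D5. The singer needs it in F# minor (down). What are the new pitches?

D4 B2 B3 F#4

D minor to F# minor down is a minor sixth, so every note moves down by that interval.
Bb4 gives D4
G3 gives B2
G4 gives B3
D5 gives F#4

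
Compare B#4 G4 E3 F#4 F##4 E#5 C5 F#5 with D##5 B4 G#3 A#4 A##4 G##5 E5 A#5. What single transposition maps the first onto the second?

up a major third

From B#4 to D##5 is 3 letter names — a third of some quality.
B#4 to D##5 is 4 semitones, which makes it a major third; the second version is higher, so the direction is up.
Checking another pair — F#5 → A#5 — gives the same interval.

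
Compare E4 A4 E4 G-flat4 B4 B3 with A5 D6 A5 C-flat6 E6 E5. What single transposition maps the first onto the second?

up a perfect eleventh

Take the first pair: E4 → A5. E to A spans 11 letter names, so the interval is some kind of eleventh.
E4 to A5 is 17 semitones, which makes it a perfect eleventh; the second version is higher, so the direction is up.
Checking another pair — B3 → E5 — gives the same interval.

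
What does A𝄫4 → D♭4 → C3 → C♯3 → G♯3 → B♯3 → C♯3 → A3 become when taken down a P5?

Dbb4 Gb3 F2 F#2 C#3 E#3 F#2 D3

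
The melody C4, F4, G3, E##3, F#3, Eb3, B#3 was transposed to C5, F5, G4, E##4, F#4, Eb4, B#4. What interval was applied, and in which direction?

Take the first pair: C4 → C5. C to C spans 8 letter names, so the interval is some kind of octave.
C4 to C5 is 12 semitones, which makes it a perfect octave; the second version is higher, so the direction is up.
Checking another pair — B#3 → B#4 — gives the same interval.

up a perfect octave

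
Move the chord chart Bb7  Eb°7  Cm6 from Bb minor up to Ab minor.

Ab7 Db°7 Bbm6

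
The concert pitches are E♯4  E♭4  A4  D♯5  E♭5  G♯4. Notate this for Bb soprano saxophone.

Written C4 sounds as Bb3 on the Bb soprano saxophone, so concert pitches are written a major second up.
E#4 becomes F##4
Eb4 becomes F4
A4 becomes B4
D#5 becomes E#5
Eb5 becomes F5
G#4 becomes A#4

F##4 F4 B4 E#5 F5 A#4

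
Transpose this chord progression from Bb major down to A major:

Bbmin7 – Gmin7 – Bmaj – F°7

Bb major down to A major is a minor second; each chord root moves by that interval while the quality stays the same.
Bbmin7: root Bb down a minor second → A, giving Amin7.
Gmin7: root G down a minor second → F#, giving F#min7.
Bmaj: root B down a minor second → A#, giving A#maj.
F°7: root F down a minor second → E, giving E°7.

Amin7 F#min7 A#maj E°7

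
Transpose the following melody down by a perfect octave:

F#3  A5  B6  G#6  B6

F#2 A4 B5 G#5 B5

F#3 gives F#2
A5 gives A4
B6 gives B5
G#6 gives G#5
B6 gives B5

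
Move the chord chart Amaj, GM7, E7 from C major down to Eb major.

C major down to Eb major is a major sixth; each chord root moves by that interval while the quality stays the same.
Amaj: root A down a major sixth → C, giving Cmaj.
GM7: root G down a major sixth → Bb, giving BbM7.
E7: root E down a major sixth → G, giving G7.

Cmaj BbM7 G7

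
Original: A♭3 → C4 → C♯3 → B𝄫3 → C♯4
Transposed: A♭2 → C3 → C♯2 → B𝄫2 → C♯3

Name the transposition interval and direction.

down a perfect octave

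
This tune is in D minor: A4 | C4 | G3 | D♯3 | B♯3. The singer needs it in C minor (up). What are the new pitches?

G5 Bb4 F4 C#4 A#4

D minor to C minor up is a minor seventh, so every note moves up by that interval.
A4 becomes G5
C4 becomes Bb4
G3 becomes F4
D#3 becomes C#4
B#3 becomes A#4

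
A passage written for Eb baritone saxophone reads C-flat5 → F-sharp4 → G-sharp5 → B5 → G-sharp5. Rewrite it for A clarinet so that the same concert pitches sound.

Gbb3 C3 D4 F4 D4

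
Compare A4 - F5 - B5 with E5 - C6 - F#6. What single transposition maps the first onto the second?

up a perfect fifth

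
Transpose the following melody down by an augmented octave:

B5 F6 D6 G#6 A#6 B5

An augmented octave down from B5 gives Bb4.
An augmented octave down from F6 gives Fb5.
An augmented octave down from D6 gives Db5.
G#6: an octave down reaches G, and 13 semitones makes it G5.
A#6 down an augmented octave is A5.
An augmented octave down from B5 gives Bb4.

Bb4 Fb5 Db5 G5 A5 Bb4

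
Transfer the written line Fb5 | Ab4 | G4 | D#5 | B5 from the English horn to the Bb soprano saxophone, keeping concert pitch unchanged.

Cb5 Eb4 D4 A#4 F#5

First find concert pitch: the English horn sounds a perfect fifth below written, so Fb5 Ab4 G4 D#5 B5 sounds Bbb4 Db4 C4 G#4 E5.
Then write for Bb soprano saxophone: it sounds a major second below written, so the part must be a major second above concert.
Bbb4 → Cb5
Db4 → Eb4
C4 → D4
G#4 → A#4
E5 → F#5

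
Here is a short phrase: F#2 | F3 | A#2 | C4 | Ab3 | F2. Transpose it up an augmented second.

G##2 G#3 B##2 D#4 B3 G#2

F#2: a second up reaches G, and 3 semitones makes it G##2.
F3: a second up reaches G, and 3 semitones makes it G#3.
A#2 up an augmented second is B##2.
C4: a second up reaches D, and 3 semitones makes it D#4.
Ab3 up an augmented second is B3.
An augmented second up from F2 gives G#2.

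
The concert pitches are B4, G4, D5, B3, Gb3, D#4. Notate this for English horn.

F#5 D5 A5 F#4 Db4 A#4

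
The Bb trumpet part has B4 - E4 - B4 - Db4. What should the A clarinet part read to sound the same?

C5 F4 C5 Ebb4

First find concert pitch: the Bb trumpet sounds a major second below written, so B4 E4 B4 Db4 sounds A4 D4 A4 Cb4.
Then write for A clarinet: it sounds a minor third below written, so the part must be a minor third above concert.
A4 → C5
D4 → F4
A4 → C5
Cb4 → Ebb4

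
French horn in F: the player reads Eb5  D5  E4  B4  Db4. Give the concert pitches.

Ab4 G4 A3 E4 Gb3

The French horn in F sounds a perfect fifth below written, so transpose each written note down a perfect fifth.
Eb5 to Ab4
D5 to G4
E4 to A3
B4 to E4
Db4 to Gb3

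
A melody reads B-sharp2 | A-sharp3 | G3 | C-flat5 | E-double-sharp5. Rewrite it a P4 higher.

B#2 → E#3
A#3 → D#4
G3 → C4
Cb5 → Fb5
E##5 → A##5

E#3 D#4 C4 Fb5 A##5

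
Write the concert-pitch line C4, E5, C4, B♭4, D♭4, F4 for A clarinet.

Eb4 G5 Eb4 Db5 Fb4 Ab4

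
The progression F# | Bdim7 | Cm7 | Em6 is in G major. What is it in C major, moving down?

B Edim7 Fm7 Am6

G major down to C major is a perfect fifth; each chord root moves by that interval while the quality stays the same.
F#: root F# down a perfect fifth → B, giving B.
Bdim7: root B down a perfect fifth → E, giving Edim7.
Cm7: root C down a perfect fifth → F, giving Fm7.
Em6: root E down a perfect fifth → A, giving Am6.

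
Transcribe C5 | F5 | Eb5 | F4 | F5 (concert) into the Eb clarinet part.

The Eb clarinet sounds a minor third above written, so the written part must be a minor third below concert — transpose each note down.
C5 -> A4
F5 -> D5
Eb5 -> C5
F4 -> D4
F5 -> D5

A4 D5 C5 D4 D5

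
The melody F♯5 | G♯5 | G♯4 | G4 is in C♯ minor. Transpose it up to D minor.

G5 A5 A4 Ab4

C♯ minor to D minor up is a minor second, so every note moves up by that interval.
F#5 becomes G5
G#5 becomes A5
G#4 becomes A4
G4 becomes Ab4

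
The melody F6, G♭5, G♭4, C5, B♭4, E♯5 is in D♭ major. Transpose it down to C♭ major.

Eb6 Fb5 Fb4 Bb4 Ab4 D#5

D♭ major to C♭ major down is a major second, so every note moves down by that interval.
F6 → Eb6
Gb5 → Fb5
Gb4 → Fb4
C5 → Bb4
Bb4 → Ab4
E#5 → D#5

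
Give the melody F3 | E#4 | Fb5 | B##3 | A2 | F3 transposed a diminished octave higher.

F3 to Fb4
E#4 to E5
Fb5 to Fbb6
B##3 to B#4
A2 to Ab3
F3 to Fb4

Fb4 E5 Fbb6 B#4 Ab3 Fb4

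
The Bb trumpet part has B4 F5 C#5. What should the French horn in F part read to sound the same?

E5 Bb5 F#5

First find concert pitch: the Bb trumpet sounds a major second below written, so B4 F5 C#5 sounds A4 Eb5 B4.
Then write for French horn in F: it sounds a perfect fifth below written, so the part must be a perfect fifth above concert.
A4 → E5
Eb5 → Bb5
B4 → F#5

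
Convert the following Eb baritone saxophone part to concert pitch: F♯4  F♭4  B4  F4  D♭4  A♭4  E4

Written C4 on the Eb baritone saxophone sounds as Eb2, a major thirteenth lower; apply that shift to every note.
F#4 to A2
Fb4 to Abb2
B4 to D3
F4 to Ab2
Db4 to Fb2
Ab4 to Cb3
E4 to G2

A2 Abb2 D3 Ab2 Fb2 Cb3 G2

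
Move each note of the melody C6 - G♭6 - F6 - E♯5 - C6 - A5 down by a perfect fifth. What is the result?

F5 Cb6 Bb5 A#4 F5 D5

C6 gives F5
Gb6 gives Cb6
F6 gives Bb5
E#5 gives A#4
C6 gives F5
A5 gives D5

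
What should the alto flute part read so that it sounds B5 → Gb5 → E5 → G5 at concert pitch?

E6 Cb6 A5 C6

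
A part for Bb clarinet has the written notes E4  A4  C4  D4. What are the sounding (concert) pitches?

The Bb clarinet sounds a major second below written, so transpose each written note down a major second.
E4 -> D4
A4 -> G4
C4 -> Bb3
D4 -> C4

D4 G4 Bb3 C4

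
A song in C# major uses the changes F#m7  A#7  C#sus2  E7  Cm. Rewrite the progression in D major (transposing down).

C# major down to D major is a major seventh; each chord root moves by that interval while the quality stays the same.
F#m7: root F# down a major seventh → G, giving Gm7.
A#7: root A# down a major seventh → B, giving B7.
C#sus2: root C# down a major seventh → D, giving Dsus2.
E7: root E down a major seventh → F, giving F7.
Cm: root C down a major seventh → Db, giving Dbm.

Gm7 B7 Dsus2 F7 Dbm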